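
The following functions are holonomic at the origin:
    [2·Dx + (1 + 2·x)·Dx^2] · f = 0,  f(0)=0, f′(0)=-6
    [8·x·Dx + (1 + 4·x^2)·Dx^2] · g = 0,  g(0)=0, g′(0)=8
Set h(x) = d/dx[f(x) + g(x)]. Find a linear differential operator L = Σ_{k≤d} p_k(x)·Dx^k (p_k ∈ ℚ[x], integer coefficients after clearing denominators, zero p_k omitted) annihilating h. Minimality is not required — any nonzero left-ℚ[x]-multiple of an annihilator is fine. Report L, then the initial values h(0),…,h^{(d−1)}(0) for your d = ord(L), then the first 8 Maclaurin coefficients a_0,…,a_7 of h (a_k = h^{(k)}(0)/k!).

L = (-8 - 48·x + 96·x^2 + 64·x^3) + (-8 - 16·x + 192·x^3 + 128·x^4)·Dx + (-1 + 2·x + 8·x^2 + 16·x^3 + 48·x^4 + 32·x^5)·Dx^2  (order 2).
h: a_k = 2, 12, -56, 48, 32, 192, -896, 768, …
ICs: h(0) = 2, h′(0) = 12.

f: a_k = 0, -6, 6, -8, 12, -96/5, 32, -384/7, …
g: a_k = 0, 8, 0, -32/3, 0, 128/5, 0, -512/7, …
h₀=f+g: left-lcm gives L₀, ord ≤ 4.
Derive L from L₀ (diff closure).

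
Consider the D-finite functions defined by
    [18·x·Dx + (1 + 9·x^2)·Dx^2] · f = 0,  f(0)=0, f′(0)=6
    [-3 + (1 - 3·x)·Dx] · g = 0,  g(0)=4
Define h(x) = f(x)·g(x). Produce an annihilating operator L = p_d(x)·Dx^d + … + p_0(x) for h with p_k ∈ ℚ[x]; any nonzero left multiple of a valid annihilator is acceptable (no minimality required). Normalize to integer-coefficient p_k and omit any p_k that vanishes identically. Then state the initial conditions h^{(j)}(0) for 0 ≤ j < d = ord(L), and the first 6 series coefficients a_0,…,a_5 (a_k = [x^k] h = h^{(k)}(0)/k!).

f: a_k = 0, 6, 0, -18, 0, 486/5, …
g: a_k = 4, 12, 36, 108, 324, 972, …
L₀ := L_f ⊗_s L_g (sym. prod.), ord ≤ 2.
L = 54·x + (6 - 18·x + 108·x^2)·Dx + (-1 + 3·x - 9·x^2 + 27·x^3)·Dx^2  (order 2).
h: a_k = 0, 24, 72, 144, 432, 8424/5, …
ICs: h(0) = 0, h′(0) = 24.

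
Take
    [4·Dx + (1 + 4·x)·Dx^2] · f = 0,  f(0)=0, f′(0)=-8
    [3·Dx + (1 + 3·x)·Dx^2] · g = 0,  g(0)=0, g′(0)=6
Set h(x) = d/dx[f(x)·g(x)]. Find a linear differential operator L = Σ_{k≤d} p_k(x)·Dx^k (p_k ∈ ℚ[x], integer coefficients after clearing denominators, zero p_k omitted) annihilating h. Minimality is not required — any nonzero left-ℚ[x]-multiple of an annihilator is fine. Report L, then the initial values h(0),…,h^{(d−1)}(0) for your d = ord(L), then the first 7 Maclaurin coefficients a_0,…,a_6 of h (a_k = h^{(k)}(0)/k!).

f: a_k = 0, -8, 16, -128/3, 128, -2048/5, 4096/3, …
g: a_k = 0, 6, -9, 18, -81/2, 486/5, -243, …
f·g: L₀ = L_f ⊗_s L_g, ord ≤ 2·2.
h₀' ⇒ L via d/dx closure of L₀.
L = (600 + 4032·x + 6912·x^2) + (854 + 8808·x + 30240·x^2 + 34560·x^3)·Dx + (172 + 2380·x + 12312·x^2 + 28224·x^3 + 24192·x^4)·Dx^2 + (7 + 122·x + 847·x^2 + 2928·x^3 + 5040·x^4 + 3456·x^5)·Dx^3  (order 3).
h: a_k = 0, -96, 504, -2176, 8820, -174096/5, 679336/5, …
ICs: h(0) = 0, h′(0) = -96, h′′(0) = 1008.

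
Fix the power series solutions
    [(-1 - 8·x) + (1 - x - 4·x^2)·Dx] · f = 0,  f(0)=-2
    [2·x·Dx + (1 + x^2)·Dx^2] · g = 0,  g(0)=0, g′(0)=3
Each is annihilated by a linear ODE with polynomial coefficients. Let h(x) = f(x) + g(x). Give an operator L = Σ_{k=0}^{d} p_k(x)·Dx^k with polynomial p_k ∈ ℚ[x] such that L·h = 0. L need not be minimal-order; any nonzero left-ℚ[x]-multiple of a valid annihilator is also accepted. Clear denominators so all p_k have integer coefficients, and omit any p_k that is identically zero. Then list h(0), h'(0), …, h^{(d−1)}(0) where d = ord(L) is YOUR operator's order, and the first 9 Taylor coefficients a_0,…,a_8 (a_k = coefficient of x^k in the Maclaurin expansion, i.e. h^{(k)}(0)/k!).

f: a_k = -2, -2, -10, -18, -58, -130, -362, -882, -2330, …
g: a_k = 0, 3, 0, -1, 0, 3/5, 0, -3/7, 0, …
h₀=f+g: left-lcm gives L₀, ord ≤ 3.
L = (-10 + 40·x + 478·x^2 + 864·x^3 + 2496·x^4 + 384·x^6)·Dx + (28 + 246·x + 316·x^2 + 1182·x^3 + 752·x^4 + 2048·x^5 + 48·x^6 + 384·x^7)·Dx^2 + (-5 - 8·x - 32·x^2 + 104·x^3 + 197·x^4 + 128·x^5 + 288·x^6 + 16·x^7 + 64·x^8)·Dx^3  (order 3).
h: a_k = -2, 1, -10, -19, -58, -647/5, -362, -6177/7, -2330, …
ICs: h(0) = -2, h′(0) = 1, h′′(0) = -20.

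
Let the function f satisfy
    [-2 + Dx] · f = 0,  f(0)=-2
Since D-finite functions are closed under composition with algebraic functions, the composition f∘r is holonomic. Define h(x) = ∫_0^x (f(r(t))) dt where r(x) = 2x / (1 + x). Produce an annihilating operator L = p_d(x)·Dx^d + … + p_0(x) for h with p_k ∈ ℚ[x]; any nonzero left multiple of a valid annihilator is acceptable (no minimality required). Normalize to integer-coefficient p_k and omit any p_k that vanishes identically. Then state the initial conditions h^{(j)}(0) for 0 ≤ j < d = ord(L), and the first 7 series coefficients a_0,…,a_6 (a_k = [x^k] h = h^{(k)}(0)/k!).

L = -4·Dx + (1 + 2·x + x^2)·Dx^2  (order 2).
h: a_k = 0, -2, -4, -8/3, 2/3, 8/15, -28/45, …
ICs: h(0) = 0, h′(0) = -2.

f: a_k = -2, -4, -4, -8/3, -4/3, -8/15, -8/45, …
L₀ from L_f via x↦r, Dx↦r'^{-1}Dx.
Integrate: L := L₀·Dx.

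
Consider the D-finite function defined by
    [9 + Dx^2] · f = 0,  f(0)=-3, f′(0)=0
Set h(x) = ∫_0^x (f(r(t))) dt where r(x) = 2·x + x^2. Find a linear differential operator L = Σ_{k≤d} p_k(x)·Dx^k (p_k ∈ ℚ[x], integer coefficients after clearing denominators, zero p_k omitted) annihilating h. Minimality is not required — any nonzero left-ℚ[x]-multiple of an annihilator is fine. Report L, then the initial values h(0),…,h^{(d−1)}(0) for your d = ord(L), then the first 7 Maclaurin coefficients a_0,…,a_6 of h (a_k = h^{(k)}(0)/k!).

f: a_k = -3, 0, 27/2, 0, -81/8, 0, 243/80, …
Change of var in L_f (x↦r) gives L₀.
h=∫₀ˣh₀: take L = L₀·Dx.
L = (36 + 108·x + 108·x^2 + 36·x^3)·Dx - Dx^2 + (1 + x)·Dx^3  (order 3).
h: a_k = 0, -3, 0, 18, 27/2, -297/10, -54, …
ICs: h(0) = 0, h′(0) = -3, h′′(0) = 0.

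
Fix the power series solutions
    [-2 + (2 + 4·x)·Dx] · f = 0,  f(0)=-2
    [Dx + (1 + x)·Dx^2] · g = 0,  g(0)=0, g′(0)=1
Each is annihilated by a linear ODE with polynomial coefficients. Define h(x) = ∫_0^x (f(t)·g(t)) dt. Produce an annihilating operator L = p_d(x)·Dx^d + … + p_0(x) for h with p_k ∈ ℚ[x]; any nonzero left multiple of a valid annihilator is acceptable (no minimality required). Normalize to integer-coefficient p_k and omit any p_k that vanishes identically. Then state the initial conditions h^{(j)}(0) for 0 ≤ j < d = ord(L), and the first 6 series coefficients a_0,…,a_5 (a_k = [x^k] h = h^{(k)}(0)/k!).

L = (2 + x)·Dx + (-1 - 2·x)·Dx^2 + (1 + 5·x + 8·x^2 + 4·x^3)·Dx^3  (order 3).
h: a_k = 0, 0, -1, -1/3, 1/3, -1/3, …
ICs: h(0) = 0, h′(0) = 0, h′′(0) = -2.

f: a_k = -2, -2, 1, -1, 5/4, -7/4, …
g: a_k = 0, 1, -1/2, 1/3, -1/4, 1/5, …
L₀ := L_f ⊗_s L_g (sym. prod.), ord ≤ 2.
h=∫₀ˣh₀: take L = L₀·Dx.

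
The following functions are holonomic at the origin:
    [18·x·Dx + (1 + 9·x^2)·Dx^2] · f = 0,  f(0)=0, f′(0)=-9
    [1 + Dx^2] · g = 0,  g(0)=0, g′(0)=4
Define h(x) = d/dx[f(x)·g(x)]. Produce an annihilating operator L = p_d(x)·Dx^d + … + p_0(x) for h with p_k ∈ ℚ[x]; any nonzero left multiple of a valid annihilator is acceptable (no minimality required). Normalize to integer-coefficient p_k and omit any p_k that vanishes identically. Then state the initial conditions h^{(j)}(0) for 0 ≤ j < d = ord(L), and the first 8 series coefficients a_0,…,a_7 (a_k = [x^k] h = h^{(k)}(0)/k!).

L = (38998 + 738774·x^2 + 15162957·x^4 + 3032640·x^6 - 78732·x^8 - 1771470·x^10 + 531441·x^12) + (20772·x + 1033884·x^3 + 7902360·x^5 + 2624400·x^7 + 1180980·x^9 + 2125764·x^11)·Dx + (39368 + 755028·x^2 + 15369750·x^4 + 3887028·x^6 + 314928·x^8 - 1417176·x^10 + 1062882·x^12)·Dx^2 + (20772·x + 1033884·x^3 + 7902360·x^5 + 2624400·x^7 + 1180980·x^9 + 2125764·x^11)·Dx^3 + (370 + 16254·x^2 + 206793·x^4 + 854388·x^6 + 393660·x^8 + 354294·x^10 + 531441·x^12)·Dx^4  (order 4).
h: a_k = 0, -72, 0, 456, 0, -3609, 0, 30778, …
ICs: h(0) = 0, h′(0) = -72, h′′(0) = 0, h′′′(0) = 2736.

f: a_k = 0, -9, 0, 27, 0, -729/5, 0, 6561/7, …
g: a_k = 0, 4, 0, -2/3, 0, 1/30, 0, -1/1260, …
f·g: L₀ = L_f ⊗_s L_g, ord ≤ 2·2.
h=h₀': d/dx-closure on L₀ ⇒ L.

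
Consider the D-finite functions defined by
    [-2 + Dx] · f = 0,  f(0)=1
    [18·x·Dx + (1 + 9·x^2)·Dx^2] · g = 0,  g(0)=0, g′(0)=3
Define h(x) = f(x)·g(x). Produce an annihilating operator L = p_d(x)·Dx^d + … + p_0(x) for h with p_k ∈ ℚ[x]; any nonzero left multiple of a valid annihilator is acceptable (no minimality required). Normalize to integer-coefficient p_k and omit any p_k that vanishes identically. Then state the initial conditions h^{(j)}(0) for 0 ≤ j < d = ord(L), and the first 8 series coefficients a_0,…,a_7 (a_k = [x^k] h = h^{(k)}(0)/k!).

f: a_k = 1, 2, 2, 4/3, 2/3, 4/15, 4/45, 8/315, …
g: a_k = 0, 3, 0, -9, 0, 243/5, 0, -2187/7, …
Product ⇒ symmetric product L₀, ord ≤ 2.
L = (4 - 36·x + 36·x^2) + (-4 + 18·x - 36·x^2)·Dx + (1 + 9·x^2)·Dx^2  (order 2).
h: a_k = 0, 3, 6, -3, -14, 163/5, 86, -23201/105, …
ICs: h(0) = 0, h′(0) = 3.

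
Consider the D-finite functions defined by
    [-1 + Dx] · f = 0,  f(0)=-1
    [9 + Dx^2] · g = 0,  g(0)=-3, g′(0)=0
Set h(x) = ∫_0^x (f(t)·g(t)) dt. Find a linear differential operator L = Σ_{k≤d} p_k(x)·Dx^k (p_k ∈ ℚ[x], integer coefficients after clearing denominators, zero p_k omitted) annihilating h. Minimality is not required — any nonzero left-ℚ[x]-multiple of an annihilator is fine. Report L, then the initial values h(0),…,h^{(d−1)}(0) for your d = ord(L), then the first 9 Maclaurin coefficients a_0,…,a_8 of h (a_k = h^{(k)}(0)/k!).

f: a_k = -1, -1, -1/2, -1/6, -1/24, -1/120, -1/720, -1/5040, -1/40320, …
g: a_k = -3, 0, 27/2, 0, -81/8, 0, 243/80, 0, -2187/4480, …
L₀ := L_f ⊗_s L_g (sym. prod.), ord ≤ 2.
h=∫₀ˣh₀: take L = L₀·Dx.
L = 10·Dx - 2·Dx^2 + Dx^3  (order 3).
h: a_k = 0, 3, 3/2, -4, -13/4, 7/10, 79/60, 22/105, -307/1680, …
ICs: h(0) = 0, h′(0) = 3, h′′(0) = 3.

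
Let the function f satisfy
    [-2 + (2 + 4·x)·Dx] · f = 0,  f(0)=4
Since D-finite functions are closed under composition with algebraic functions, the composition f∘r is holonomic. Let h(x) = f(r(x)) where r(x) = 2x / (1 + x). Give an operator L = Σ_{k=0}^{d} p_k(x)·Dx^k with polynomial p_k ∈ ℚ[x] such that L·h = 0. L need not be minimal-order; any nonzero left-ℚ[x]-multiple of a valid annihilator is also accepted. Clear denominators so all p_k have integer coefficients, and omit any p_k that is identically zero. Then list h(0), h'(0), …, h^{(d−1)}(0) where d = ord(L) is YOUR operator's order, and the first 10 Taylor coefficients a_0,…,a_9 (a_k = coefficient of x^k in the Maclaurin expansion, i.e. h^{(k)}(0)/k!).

f: a_k = 4, 4, -2, 2, -5/2, 7/2, -21/4, 33/4, -429/32, 715/32, …
h₀=f(r): pull back L_f along r ⇒ L₀.
L = -2 + (1 + 6·x + 5·x^2)·Dx  (order 1).
h: a_k = 4, 8, -16, 40, -120, 408, -1504, 5848, -23600, 97880, …
ICs: h(0) = 4.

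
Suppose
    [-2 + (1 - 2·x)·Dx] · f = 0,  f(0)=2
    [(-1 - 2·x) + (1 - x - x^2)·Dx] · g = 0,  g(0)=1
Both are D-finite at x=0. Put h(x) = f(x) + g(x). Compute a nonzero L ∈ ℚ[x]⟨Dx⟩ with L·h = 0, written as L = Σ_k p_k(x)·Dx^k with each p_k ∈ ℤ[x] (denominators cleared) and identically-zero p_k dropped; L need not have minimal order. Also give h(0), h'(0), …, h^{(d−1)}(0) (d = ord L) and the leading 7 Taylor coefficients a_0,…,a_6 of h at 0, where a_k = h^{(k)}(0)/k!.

f: a_k = 2, 4, 8, 16, 32, 64, 128, …
g: a_k = 1, 1, 2, 3, 5, 8, 13, …
L₀ := lclm(L_f,L_g); ord L₀ ≤ 1+1.
L = (-12·x + 12·x^2 - 8·x^3) + (4 - 6·x - 6·x^2 + 16·x^3 - 16·x^4)·Dx + (-1 + 5·x - 9·x^2 + 6·x^3 + 2·x^4 - 4·x^5)·Dx^2  (order 2).
h: a_k = 3, 5, 10, 19, 37, 72, 141, …
ICs: h(0) = 3, h′(0) = 5.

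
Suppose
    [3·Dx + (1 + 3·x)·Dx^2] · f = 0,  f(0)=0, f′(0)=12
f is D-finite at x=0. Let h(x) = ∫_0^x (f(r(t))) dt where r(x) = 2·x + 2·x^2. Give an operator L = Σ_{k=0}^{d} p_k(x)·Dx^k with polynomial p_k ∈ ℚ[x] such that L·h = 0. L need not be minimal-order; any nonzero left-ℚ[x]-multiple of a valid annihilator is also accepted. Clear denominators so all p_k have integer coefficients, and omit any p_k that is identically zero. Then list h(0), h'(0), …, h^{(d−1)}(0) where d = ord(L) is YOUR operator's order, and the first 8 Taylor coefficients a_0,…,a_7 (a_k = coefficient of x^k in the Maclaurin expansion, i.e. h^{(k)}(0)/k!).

f: a_k = 0, 12, -18, 36, -81, 972/5, -486, 8748/7, …
h₀=f(r): pull back L_f along r ⇒ L₀.
h=∫₀ˣh₀: take L = L₀·Dx.
L = (4 + 12·x + 12·x^2)·Dx^2 + (1 + 8·x + 18·x^2 + 12·x^3)·Dx^3  (order 3).
h: a_k = 0, 0, 12, -16, 36, -504/5, 1584/5, -7488/7, …
ICs: h(0) = 0, h′(0) = 0, h′′(0) = 24.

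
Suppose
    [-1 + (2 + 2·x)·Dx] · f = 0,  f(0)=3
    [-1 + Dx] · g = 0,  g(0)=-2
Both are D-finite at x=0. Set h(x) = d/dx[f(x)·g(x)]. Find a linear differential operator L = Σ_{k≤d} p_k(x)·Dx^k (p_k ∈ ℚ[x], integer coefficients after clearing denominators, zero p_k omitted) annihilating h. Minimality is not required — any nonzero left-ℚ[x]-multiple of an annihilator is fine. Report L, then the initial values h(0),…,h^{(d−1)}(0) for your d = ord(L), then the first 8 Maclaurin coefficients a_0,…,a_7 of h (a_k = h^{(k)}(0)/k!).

f: a_k = 3, 3/2, -3/8, 3/16, -15/128, 21/256, -63/1024, 99/2048, …
g: a_k = -2, -2, -1, -1/3, -1/12, -1/60, -1/360, -1/2520, …
L₀ := L_f ⊗_s L_g (sym. prod.), ord ≤ 1.
Derive L from L₀ (diff closure).
L = (7 + 12·x + 4·x^2) + (-6 - 10·x - 4·x^2)·Dx  (order 1).
h: a_k = -9, -21/2, -51/8, -33/16, -107/128, 89/1280, -1123/5120, 39551/215040, …
ICs: h(0) = -9.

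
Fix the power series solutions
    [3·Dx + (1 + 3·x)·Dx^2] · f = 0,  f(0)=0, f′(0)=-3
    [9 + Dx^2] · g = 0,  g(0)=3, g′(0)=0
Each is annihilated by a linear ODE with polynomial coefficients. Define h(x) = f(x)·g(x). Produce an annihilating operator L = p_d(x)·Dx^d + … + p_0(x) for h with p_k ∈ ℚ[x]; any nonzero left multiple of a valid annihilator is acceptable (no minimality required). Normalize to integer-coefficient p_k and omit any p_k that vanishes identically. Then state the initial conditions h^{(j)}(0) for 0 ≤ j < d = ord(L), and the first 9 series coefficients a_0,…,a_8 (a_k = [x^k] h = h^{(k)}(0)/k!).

L = (-81 + 486·x + 4617·x^2 + 11664·x^3 + 8748·x^4) + (36 + 540·x + 1944·x^2 + 1944·x^3)·Dx + (180·x + 1134·x^2 + 2592·x^3 + 1944·x^4)·Dx^2 + (4 + 60·x + 216·x^2 + 216·x^3)·Dx^3 + (1 + 14·x + 69·x^2 + 144·x^3 + 108·x^4)·Dx^4  (order 4).
h: a_k = 0, -9, 27/2, 27/2, 0, -2187/40, 2187/16, -203391/560, 80919/80, …
ICs: h(0) = 0, h′(0) = -9, h′′(0) = 27, h′′′(0) = 81.

f: a_k = 0, -3, 9/2, -9, 81/4, -243/5, 243/2, -2187/7, 6561/8, …
g: a_k = 3, 0, -27/2, 0, 81/8, 0, -243/80, 0, 2187/4480, …
f·g: L₀ = L_f ⊗_s L_g, ord ≤ 2·2.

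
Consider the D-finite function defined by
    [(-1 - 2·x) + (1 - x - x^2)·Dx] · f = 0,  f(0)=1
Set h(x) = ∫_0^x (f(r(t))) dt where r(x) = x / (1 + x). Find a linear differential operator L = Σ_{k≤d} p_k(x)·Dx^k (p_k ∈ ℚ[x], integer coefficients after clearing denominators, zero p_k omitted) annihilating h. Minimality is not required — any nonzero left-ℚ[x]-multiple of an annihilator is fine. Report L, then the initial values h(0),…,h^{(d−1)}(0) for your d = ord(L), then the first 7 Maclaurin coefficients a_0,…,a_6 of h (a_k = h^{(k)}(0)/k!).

f: a_k = 1, 1, 2, 3, 5, 8, 13, …
Substitute x→r, Dx→(1/r')Dx; clear ⇒ L₀.
h=∫h₀ ⇒ L = L₀·Dx.
L = (1 + 3·x)·Dx + (-1 - 2·x + x^3)·Dx^2  (order 2).
h: a_k = 0, 1, 1/2, 1/3, 0, 1/5, -1/6, …
ICs: h(0) = 0, h′(0) = 1.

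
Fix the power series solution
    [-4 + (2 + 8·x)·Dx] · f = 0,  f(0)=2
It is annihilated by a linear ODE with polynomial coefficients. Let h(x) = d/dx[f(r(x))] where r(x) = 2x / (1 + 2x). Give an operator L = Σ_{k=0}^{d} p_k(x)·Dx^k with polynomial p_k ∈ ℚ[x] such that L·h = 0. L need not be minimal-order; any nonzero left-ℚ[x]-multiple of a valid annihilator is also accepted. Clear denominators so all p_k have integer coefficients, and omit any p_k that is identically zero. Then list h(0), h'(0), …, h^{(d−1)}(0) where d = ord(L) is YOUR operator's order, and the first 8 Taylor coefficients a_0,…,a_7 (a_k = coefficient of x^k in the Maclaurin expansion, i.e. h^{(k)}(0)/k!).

L = (-8 - 40·x) + (-1 - 12·x - 20·x^2)·Dx  (order 1).
h: a_k = 8, -64, 480, -3840, 32640, -288768, 2619904, -24166400, …
ICs: h(0) = 8.

f: a_k = 2, 4, -4, 8, -20, 56, -168, 528, …
h₀=f(r): pull back L_f along r ⇒ L₀.
Derive L from L₀ (diff closure).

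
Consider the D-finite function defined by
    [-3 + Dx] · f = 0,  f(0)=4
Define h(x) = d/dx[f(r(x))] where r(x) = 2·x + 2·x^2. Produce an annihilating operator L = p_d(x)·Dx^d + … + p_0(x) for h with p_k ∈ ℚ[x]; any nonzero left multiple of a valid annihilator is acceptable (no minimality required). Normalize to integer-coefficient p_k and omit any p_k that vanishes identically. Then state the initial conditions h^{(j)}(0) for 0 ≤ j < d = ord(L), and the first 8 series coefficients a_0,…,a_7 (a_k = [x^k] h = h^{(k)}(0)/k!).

L = (8 + 24·x + 24·x^2) + (-1 - 2·x)·Dx  (order 1).
h: a_k = 24, 192, 864, 2880, 7776, 89856/5, 183168/5, 2356992/35, …
ICs: h(0) = 24.

f: a_k = 4, 12, 18, 18, 27/2, 81/10, 81/20, 243/140, …
L₀ from L_f via x↦r, Dx↦r'^{-1}Dx.
h=h₀': d/dx-closure on L₀ ⇒ L.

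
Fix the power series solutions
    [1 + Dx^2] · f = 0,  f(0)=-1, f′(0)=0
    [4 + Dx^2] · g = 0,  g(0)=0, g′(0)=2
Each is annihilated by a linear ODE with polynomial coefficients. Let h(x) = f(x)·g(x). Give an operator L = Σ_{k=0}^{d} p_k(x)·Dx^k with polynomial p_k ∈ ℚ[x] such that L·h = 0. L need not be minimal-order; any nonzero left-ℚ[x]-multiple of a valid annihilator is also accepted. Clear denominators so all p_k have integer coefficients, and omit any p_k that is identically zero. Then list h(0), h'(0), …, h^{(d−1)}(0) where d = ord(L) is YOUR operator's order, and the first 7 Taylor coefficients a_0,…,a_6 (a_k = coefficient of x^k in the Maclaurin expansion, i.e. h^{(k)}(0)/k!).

f: a_k = -1, 0, 1/2, 0, -1/24, 0, 1/720, …
g: a_k = 0, 2, 0, -4/3, 0, 4/15, 0, …
f·g: L₀ = L_f ⊗_s L_g, ord ≤ 2·2.
L = 9 + 10·Dx^2 + Dx^4  (order 4).
h: a_k = 0, -2, 0, 7/3, 0, -61/60, 0, …
ICs: h(0) = 0, h′(0) = -2, h′′(0) = 0, h′′′(0) = 14.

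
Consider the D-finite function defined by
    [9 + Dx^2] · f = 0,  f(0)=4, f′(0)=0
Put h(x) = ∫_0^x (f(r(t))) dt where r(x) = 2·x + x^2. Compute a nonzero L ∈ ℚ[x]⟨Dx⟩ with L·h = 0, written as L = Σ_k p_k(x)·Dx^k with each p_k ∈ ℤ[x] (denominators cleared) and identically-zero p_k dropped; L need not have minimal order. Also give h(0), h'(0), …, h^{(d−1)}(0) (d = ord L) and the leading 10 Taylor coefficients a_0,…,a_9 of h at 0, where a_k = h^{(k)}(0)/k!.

L = (36 + 108·x + 108·x^2 + 36·x^3)·Dx - Dx^2 + (1 + x)·Dx^3  (order 3).
h: a_k = 0, 4, 0, -24, -18, 198/5, 72, 324/35, -837/10, -6159/70, …
ICs: h(0) = 0, h′(0) = 4, h′′(0) = 0.

f: a_k = 4, 0, -18, 0, 27/2, 0, -81/20, 0, 729/1120, 0, …
L₀ from L_f via x↦r, Dx↦r'^{-1}Dx.
∫: right-multiply L₀ by Dx.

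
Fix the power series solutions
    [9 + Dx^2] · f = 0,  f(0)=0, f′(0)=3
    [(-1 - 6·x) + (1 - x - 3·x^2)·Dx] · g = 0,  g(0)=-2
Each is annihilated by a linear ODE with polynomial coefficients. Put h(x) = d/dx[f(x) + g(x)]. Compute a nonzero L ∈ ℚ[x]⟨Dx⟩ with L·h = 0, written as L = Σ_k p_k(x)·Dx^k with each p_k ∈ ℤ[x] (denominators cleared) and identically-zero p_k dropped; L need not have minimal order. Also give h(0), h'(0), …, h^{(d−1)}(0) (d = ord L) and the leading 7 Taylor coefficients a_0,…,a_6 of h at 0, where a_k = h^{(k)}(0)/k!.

L = (1584 + 7614·x + 25326·x^2 + 15390·x^3 + 26730·x^4 + 13122·x^5 + 13122·x^6) + (-153 - 819·x + 918·x^2 + 2133·x^3 + 1620·x^4 + 3645·x^5 + 5103·x^6 + 4374·x^7)·Dx + (176 + 846·x + 2814·x^2 + 1710·x^3 + 2970·x^4 + 1458·x^5 + 1458·x^6)·Dx^2 + (-17 - 91·x + 102·x^2 + 237·x^3 + 180·x^4 + 405·x^5 + 567·x^6 + 486·x^7)·Dx^3  (order 3).
h: a_k = 1, -16, -111/2, -152, -3119/8, -1164, -243283/80, …
ICs: h(0) = 1, h′(0) = -16, h′′(0) = -111.

f: a_k = 0, 3, 0, -9/2, 0, 81/40, 0, …
g: a_k = -2, -2, -8, -14, -38, -80, -194, …
Sum ⇒ L₀ = lclm(L_f,L_g) in ℚ(x)⟨Dx⟩.
h₀' ⇒ L via d/dx closure of L₀.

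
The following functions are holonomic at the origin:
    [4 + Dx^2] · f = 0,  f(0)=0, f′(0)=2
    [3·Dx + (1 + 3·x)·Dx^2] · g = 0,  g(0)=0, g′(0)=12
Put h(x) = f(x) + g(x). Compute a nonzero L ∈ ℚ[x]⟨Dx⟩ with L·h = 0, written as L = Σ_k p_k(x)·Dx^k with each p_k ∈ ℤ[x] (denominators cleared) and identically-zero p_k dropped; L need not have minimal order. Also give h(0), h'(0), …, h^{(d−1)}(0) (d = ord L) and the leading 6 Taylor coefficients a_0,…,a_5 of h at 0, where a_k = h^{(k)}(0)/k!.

f: a_k = 0, 2, 0, -4/3, 0, 4/15, …
g: a_k = 0, 12, -18, 36, -81, 972/5, …
Weyl lclm of L_f,L_g ⇒ L₀ (ord ≤ 4).
L = (348 + 144·x + 216·x^2)·Dx + (44 + 180·x + 216·x^2 + 216·x^3)·Dx^2 + (87 + 36·x + 54·x^2)·Dx^3 + (11 + 45·x + 54·x^2 + 54·x^3)·Dx^4  (order 4).
h: a_k = 0, 14, -18, 104/3, -81, 584/3, …
ICs: h(0) = 0, h′(0) = 14, h′′(0) = -36, h′′′(0) = 208.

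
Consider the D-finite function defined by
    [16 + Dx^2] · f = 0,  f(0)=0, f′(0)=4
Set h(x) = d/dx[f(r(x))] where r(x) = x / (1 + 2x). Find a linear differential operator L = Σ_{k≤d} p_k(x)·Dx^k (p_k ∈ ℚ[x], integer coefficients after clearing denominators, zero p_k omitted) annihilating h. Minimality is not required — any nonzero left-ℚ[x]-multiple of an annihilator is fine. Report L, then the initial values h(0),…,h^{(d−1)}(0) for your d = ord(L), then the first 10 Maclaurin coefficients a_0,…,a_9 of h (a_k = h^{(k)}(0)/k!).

f: a_k = 0, 4, 0, -32/3, 0, 128/15, 0, -1024/315, 0, 2048/2835, …
Change of var in L_f (x↦r) gives L₀.
Derive L from L₀ (diff closure).
L = (40 + 96·x + 96·x^2) + (12 + 72·x + 144·x^2 + 96·x^3)·Dx + (1 + 8·x + 24·x^2 + 32·x^3 + 16·x^4)·Dx^2  (order 2).
h: a_k = 4, -16, 16, 128, -2752/3, 3840, -565504/45, 1552384/45, -25222144/315, 9367552/63, …
ICs: h(0) = 4, h′(0) = -16.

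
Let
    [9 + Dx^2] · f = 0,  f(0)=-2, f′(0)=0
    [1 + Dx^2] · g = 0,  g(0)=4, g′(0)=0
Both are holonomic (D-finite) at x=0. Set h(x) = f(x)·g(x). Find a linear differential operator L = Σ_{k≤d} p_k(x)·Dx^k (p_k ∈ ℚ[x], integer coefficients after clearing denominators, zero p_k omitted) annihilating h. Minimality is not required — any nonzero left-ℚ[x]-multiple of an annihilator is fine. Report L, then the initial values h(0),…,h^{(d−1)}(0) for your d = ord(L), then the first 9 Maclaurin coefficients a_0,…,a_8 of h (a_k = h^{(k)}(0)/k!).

L = 64 + 20·Dx^2 + Dx^4  (order 4).
h: a_k = -8, 0, 40, 0, -136/3, 0, 208/9, 0, -2056/315, …
ICs: h(0) = -8, h′(0) = 0, h′′(0) = 80, h′′′(0) = 0.

f: a_k = -2, 0, 9, 0, -27/4, 0, 81/40, 0, -729/2240, …
g: a_k = 4, 0, -2, 0, 1/6, 0, -1/180, 0, 1/10080, …
L₀ := L_f ⊗_s L_g (sym. prod.), ord ≤ 4.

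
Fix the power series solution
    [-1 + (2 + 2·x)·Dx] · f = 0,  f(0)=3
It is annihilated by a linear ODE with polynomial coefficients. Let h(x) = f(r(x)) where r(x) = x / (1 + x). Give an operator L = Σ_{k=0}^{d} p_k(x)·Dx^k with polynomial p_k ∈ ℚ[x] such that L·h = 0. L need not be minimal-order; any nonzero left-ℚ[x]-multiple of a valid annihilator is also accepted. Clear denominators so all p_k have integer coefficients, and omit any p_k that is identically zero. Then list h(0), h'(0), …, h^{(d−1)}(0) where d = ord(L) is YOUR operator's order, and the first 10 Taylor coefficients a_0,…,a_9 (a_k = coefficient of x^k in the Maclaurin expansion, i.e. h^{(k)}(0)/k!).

L = -1 + (2 + 6·x + 4·x^2)·Dx  (order 1).
h: a_k = 3, 3/2, -15/8, 39/16, -423/128, 1197/256, -7059/1024, 21615/2048, -547383/32768, 1782609/65536, …
ICs: h(0) = 3.

f: a_k = 3, 3/2, -3/8, 3/16, -15/128, 21/256, -63/1024, 99/2048, -1287/32768, 2145/65536, …
Substitute x→r, Dx→(1/r')Dx; clear ⇒ L₀.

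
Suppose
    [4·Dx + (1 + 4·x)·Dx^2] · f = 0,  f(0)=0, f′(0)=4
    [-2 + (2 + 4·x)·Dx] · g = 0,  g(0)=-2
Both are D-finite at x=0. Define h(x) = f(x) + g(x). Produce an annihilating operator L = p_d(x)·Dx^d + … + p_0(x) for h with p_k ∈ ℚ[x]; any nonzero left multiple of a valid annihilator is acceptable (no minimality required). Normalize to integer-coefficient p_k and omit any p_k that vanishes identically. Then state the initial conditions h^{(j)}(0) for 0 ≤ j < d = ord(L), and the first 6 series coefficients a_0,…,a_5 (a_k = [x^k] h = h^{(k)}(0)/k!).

f: a_k = 0, 4, -8, 64/3, -64, 1024/5, …
g: a_k = -2, -2, 1, -1, 5/4, -7/4, …
f+g: L₀ = lclm(L_f,L_g), ord ≤ 2+1.
L = (20 + 16·x)·Dx + (29 + 104·x + 80·x^2)·Dx^2 + (3 + 22·x + 48·x^2 + 32·x^3)·Dx^3  (order 3).
h: a_k = -2, 2, -7, 61/3, -251/4, 4061/20, …
ICs: h(0) = -2, h′(0) = 2, h′′(0) = -14.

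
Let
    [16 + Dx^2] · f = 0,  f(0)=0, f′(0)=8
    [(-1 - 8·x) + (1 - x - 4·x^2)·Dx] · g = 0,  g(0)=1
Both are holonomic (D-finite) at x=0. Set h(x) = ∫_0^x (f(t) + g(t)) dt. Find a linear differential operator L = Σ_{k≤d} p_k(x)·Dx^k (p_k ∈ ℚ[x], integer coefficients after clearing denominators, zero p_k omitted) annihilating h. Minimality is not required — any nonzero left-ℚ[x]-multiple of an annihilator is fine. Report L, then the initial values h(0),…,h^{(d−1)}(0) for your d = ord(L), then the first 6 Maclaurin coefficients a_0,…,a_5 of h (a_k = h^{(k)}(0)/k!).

f: a_k = 0, 8, 0, -64/3, 0, 256/15, …
g: a_k = 1, 1, 5, 9, 29, 65, …
f+g: L₀ = lclm(L_f,L_g), ord ≤ 2+1.
h=∫₀ˣh₀: take L = L₀·Dx.
L = (-560 - 4608·x - 1664·x^2 - 6144·x^3 - 10240·x^4 - 16384·x^5)·Dx + (208 - 272·x - 896·x^2 + 1408·x^3 + 1536·x^4 - 6144·x^5 - 8192·x^6)·Dx^2 + (-35 - 288·x - 104·x^2 - 384·x^3 - 640·x^4 - 1024·x^5)·Dx^3 + (13 - 17·x - 56·x^2 + 88·x^3 + 96·x^4 - 384·x^5 - 512·x^6)·Dx^4  (order 4).
h: a_k = 0, 1, 9/2, 5/3, -37/12, 29/5, …
ICs: h(0) = 0, h′(0) = 1, h′′(0) = 9, h′′′(0) = 10.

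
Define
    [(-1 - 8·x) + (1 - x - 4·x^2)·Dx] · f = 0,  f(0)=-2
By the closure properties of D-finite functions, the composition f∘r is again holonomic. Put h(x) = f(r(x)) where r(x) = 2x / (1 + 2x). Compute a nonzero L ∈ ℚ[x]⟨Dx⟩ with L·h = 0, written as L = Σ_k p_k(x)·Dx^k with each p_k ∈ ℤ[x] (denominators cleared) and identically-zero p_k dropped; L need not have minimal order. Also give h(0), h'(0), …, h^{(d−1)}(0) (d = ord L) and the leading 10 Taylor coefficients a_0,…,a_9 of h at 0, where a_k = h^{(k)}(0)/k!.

L = (2 + 36·x) + (-1 - 4·x + 12·x^2 + 32·x^3)·Dx  (order 1).
h: a_k = -2, -4, -32, 0, -512, 1024, -10240, 36864, -237568, 1064960, …
ICs: h(0) = -2.

f: a_k = -2, -2, -10, -18, -58, -130, -362, -882, -2330, -5858, …
Substitute x→r, Dx→(1/r')Dx; clear ⇒ L₀.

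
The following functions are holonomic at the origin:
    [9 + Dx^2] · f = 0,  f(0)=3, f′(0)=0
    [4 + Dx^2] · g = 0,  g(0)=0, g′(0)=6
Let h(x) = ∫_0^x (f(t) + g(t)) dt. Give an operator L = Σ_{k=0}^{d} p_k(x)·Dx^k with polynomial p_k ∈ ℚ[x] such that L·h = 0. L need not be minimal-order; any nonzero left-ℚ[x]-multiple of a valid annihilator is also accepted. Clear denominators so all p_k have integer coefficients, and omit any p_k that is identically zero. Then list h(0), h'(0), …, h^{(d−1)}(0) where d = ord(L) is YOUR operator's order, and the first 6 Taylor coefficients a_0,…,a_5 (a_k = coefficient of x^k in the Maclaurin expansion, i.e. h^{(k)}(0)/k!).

L = 36·Dx + 13·Dx^3 + Dx^5  (order 5).
h: a_k = 0, 3, 3, -9/2, -1, 81/40, …
ICs: h(0) = 0, h′(0) = 3, h′′(0) = 6, h′′′(0) = -27, h′′′′(0) = -24.

f: a_k = 3, 0, -27/2, 0, 81/8, 0, …
g: a_k = 0, 6, 0, -4, 0, 4/5, …
h₀=f+g: left-lcm gives L₀, ord ≤ 4.
∫: right-multiply L₀ by Dx.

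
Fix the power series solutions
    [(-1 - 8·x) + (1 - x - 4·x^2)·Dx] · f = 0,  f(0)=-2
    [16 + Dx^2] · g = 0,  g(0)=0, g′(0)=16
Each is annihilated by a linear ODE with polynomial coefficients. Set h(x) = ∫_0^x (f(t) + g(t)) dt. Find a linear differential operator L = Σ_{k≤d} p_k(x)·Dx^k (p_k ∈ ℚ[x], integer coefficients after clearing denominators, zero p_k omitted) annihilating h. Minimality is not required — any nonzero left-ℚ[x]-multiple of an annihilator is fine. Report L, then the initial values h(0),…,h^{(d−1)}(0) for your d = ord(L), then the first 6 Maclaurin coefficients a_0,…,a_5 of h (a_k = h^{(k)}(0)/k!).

f: a_k = -2, -2, -10, -18, -58, -130, …
g: a_k = 0, 16, 0, -128/3, 0, 512/15, …
L₀ := lclm(L_f,L_g); ord L₀ ≤ 1+2.
Integrate: L := L₀·Dx.
L = (560 + 4608·x + 1664·x^2 + 6144·x^3 + 10240·x^4 + 16384·x^5)·Dx + (-208 + 272·x + 896·x^2 - 1408·x^3 - 1536·x^4 + 6144·x^5 + 8192·x^6)·Dx^2 + (35 + 288·x + 104·x^2 + 384·x^3 + 640·x^4 + 1024·x^5)·Dx^3 + (-13 + 17·x + 56·x^2 - 88·x^3 - 96·x^4 + 384·x^5 + 512·x^6)·Dx^4  (order 4).
h: a_k = 0, -2, 7, -10/3, -91/6, -58/5, …
ICs: h(0) = 0, h′(0) = -2, h′′(0) = 14, h′′′(0) = -20.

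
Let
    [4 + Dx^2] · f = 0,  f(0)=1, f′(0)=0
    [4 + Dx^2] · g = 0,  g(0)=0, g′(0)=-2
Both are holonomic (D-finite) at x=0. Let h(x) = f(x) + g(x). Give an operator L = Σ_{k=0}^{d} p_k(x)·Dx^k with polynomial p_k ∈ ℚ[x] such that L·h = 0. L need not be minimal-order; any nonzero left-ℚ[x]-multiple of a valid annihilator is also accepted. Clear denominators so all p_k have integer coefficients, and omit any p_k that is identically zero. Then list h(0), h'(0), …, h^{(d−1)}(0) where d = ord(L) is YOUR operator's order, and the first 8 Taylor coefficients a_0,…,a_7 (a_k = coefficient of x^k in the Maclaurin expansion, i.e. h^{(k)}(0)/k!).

f: a_k = 1, 0, -2, 0, 2/3, 0, -4/45, 0, …
g: a_k = 0, -2, 0, 4/3, 0, -4/15, 0, 8/315, …
L₀ := lclm(L_f,L_g); ord L₀ ≤ 2+2.
L = 4 + Dx^2  (order 2).
h: a_k = 1, -2, -2, 4/3, 2/3, -4/15, -4/45, 8/315, …
ICs: h(0) = 1, h′(0) = -2.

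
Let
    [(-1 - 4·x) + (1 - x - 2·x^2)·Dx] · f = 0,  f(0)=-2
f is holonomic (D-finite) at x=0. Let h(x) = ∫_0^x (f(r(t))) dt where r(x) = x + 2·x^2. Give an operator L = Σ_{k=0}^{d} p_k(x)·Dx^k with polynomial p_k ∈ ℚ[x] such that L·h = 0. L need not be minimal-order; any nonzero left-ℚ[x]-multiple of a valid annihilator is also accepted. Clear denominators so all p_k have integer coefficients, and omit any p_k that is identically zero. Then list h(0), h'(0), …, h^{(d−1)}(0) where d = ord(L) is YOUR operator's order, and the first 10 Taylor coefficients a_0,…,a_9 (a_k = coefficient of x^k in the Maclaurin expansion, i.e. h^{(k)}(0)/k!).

f: a_k = -2, -2, -6, -10, -22, -42, -86, -170, -342, -682, …
L₀ from L_f via x↦r, Dx↦r'^{-1}Dx.
h=∫h₀ ⇒ L = L₀·Dx.
L = (1 + 8·x + 24·x^2 + 32·x^3)·Dx + (-1 + x + 4·x^2 + 8·x^3 + 8·x^4)·Dx^2  (order 2).
h: a_k = 0, -2, -1, -10/3, -17/2, -106/5, -169/3, -1114/7, -1793/4, -11594/9, …
ICs: h(0) = 0, h′(0) = -2.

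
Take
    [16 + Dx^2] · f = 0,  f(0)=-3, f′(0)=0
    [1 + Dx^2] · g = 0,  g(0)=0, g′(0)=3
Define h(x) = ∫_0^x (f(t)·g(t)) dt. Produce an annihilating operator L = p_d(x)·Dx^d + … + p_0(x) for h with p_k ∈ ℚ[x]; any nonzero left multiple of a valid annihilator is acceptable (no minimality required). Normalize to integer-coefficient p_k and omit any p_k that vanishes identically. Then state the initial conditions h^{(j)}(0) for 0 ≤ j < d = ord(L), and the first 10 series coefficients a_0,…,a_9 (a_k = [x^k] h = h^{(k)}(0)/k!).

f: a_k = -3, 0, 24, 0, -32, 0, 256/15, 0, -512/105, 0, …
g: a_k = 0, 3, 0, -1/2, 0, 1/40, 0, -1/1680, 0, 1/120960, …
h₀=f·g: eliminate ⇒ L₀, order ≤ 2·2.
Integrate: L := L₀·Dx.
L = 225·Dx + 34·Dx^3 + Dx^5  (order 5).
h: a_k = 0, 0, -9/2, 0, 147/8, 0, -1441/80, 0, 37969/4480, 0, …
ICs: h(0) = 0, h′(0) = 0, h′′(0) = -9, h′′′(0) = 0, h′′′′(0) = 441.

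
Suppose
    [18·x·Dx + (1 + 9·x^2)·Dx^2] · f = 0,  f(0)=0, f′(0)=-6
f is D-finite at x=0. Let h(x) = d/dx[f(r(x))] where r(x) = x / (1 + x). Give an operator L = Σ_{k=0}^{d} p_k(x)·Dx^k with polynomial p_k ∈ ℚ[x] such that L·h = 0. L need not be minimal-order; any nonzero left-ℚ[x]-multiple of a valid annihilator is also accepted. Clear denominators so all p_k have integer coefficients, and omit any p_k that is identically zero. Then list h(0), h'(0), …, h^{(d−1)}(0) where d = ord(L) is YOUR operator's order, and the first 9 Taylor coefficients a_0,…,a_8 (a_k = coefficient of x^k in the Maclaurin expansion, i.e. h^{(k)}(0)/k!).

L = (2 + 20·x) + (1 + 2·x + 10·x^2)·Dx  (order 1).
h: a_k = -6, 12, 36, -192, 24, 1872, -3984, -10752, 61344, …
ICs: h(0) = -6.

f: a_k = 0, -6, 0, 18, 0, -486/5, 0, 4374/7, 0, …
Change of var in L_f (x↦r) gives L₀.
h=h₀': d/dx-closure on L₀ ⇒ L.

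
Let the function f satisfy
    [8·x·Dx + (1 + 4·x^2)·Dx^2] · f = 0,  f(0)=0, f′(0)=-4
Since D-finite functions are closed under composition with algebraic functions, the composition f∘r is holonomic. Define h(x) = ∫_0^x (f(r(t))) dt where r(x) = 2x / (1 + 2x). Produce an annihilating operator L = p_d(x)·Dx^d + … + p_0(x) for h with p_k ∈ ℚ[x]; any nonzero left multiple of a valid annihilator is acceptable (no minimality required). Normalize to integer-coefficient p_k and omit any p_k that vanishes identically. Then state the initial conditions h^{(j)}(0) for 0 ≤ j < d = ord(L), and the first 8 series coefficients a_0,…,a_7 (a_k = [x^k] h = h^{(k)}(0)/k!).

L = (4 + 40·x)·Dx^2 + (1 + 4·x + 20·x^2)·Dx^3  (order 3).
h: a_k = 0, 0, -4, 16/3, 8/3, -192/5, 1216/15, 2816/21, …
ICs: h(0) = 0, h′(0) = 0, h′′(0) = -8.

f: a_k = 0, -4, 0, 16/3, 0, -64/5, 0, 256/7, …
h₀=f(r): pull back L_f along r ⇒ L₀.
h=∫h₀ ⇒ L = L₀·Dx.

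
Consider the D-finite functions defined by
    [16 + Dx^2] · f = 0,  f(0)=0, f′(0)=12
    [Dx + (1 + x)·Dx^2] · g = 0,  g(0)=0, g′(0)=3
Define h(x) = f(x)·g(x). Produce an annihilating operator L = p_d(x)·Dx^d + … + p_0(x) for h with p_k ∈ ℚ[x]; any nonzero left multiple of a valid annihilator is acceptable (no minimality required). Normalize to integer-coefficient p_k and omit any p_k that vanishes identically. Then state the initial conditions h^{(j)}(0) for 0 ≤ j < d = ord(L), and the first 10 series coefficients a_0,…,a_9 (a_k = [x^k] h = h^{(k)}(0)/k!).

f: a_k = 0, 12, 0, -32, 0, 128/5, 0, -1024/105, 0, 2048/945, …
g: a_k = 0, 3, -3/2, 1, -3/4, 3/5, -1/2, 3/7, -3/8, 1/3, …
Product ⇒ symmetric product L₀, ord ≤ 4.
L = (15072 + 62976·x + 97024·x^2 + 65536·x^3 + 16384·x^4) + (1984 + 6080·x + 6144·x^2 + 2048·x^3)·Dx + (1950 + 8000·x + 12192·x^2 + 8192·x^3 + 2048·x^4)·Dx^2 + (124 + 380·x + 384·x^2 + 128·x^3)·Dx^3 + (63 + 254·x + 383·x^2 + 256·x^3 + 64·x^4)·Dx^4  (order 4).
h: a_k = 0, 0, 36, -18, -84, 39, 52, -102/5, -124/7, 97/14, …
ICs: h(0) = 0, h′(0) = 0, h′′(0) = 72, h′′′(0) = -108.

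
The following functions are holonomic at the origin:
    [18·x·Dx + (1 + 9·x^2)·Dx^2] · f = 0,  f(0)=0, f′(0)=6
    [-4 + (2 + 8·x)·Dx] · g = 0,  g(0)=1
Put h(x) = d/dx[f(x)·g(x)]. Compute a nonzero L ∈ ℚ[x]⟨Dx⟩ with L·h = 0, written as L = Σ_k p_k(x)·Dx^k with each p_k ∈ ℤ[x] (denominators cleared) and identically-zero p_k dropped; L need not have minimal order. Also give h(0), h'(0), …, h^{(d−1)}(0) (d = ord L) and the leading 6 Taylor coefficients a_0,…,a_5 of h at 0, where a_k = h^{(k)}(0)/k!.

L = (2 + 120·x + 150·x^2 - 648·x^3 - 324·x^4) + (7 + 70·x + 279·x^2 - 42·x^3 - 2268·x^4 - 1296·x^5)·Dx + (1 + 5·x - 2·x^2 - 27·x^3 - 147·x^4 - 648·x^5 - 432·x^6)·Dx^2  (order 2).
h: a_k = 6, 24, -90, -48, 366, 8712/5, …
ICs: h(0) = 6, h′(0) = 24.

f: a_k = 0, 6, 0, -18, 0, 486/5, …
g: a_k = 1, 2, -2, 4, -10, 28, …
L₀ := L_f ⊗_s L_g (sym. prod.), ord ≤ 2.
Differentiate: ansatz ord ≤ ord L₀ ⇒ L.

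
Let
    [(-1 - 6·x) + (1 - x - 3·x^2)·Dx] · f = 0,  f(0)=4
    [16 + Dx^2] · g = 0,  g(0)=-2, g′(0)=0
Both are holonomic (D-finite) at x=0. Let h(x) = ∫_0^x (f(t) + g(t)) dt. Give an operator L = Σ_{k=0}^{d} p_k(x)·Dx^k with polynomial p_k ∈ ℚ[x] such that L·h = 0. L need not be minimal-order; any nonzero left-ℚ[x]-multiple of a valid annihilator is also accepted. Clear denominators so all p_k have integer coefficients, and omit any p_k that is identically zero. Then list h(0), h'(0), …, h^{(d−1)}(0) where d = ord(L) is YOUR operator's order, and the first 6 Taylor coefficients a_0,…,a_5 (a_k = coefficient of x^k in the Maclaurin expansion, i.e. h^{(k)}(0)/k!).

f: a_k = 4, 4, 16, 28, 76, 160, …
g: a_k = -2, 0, 16, 0, -64/3, 0, …
Sum ⇒ L₀ = lclm(L_f,L_g) in ℚ(x)⟨Dx⟩.
Integrate: L := L₀·Dx.
L = (464 + 2816·x + 416·x^2 + 2112·x^3 + 5760·x^4 + 6912·x^5)·Dx + (-192 + 304·x + 672·x^2 - 1312·x^3 - 1008·x^4 + 3456·x^5 + 3456·x^6)·Dx^2 + (29 + 176·x + 26·x^2 + 132·x^3 + 360·x^4 + 432·x^5)·Dx^3 + (-12 + 19·x + 42·x^2 - 82·x^3 - 63·x^4 + 216·x^5 + 216·x^6)·Dx^4  (order 4).
h: a_k = 0, 2, 2, 32/3, 7, 164/15, …
ICs: h(0) = 0, h′(0) = 2, h′′(0) = 4, h′′′(0) = 64.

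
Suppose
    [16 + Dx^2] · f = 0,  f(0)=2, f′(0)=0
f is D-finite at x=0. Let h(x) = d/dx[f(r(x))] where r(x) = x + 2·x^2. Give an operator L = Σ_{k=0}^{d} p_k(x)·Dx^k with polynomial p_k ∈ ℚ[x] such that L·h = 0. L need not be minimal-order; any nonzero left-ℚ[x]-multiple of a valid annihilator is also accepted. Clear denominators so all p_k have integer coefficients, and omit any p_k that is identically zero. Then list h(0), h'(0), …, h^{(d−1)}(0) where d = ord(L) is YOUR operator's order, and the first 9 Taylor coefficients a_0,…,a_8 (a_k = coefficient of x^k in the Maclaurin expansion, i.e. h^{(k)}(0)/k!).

f: a_k = 2, 0, -16, 0, 64/3, 0, -512/45, 0, 1024/315, …
Change of var in L_f (x↦r) gives L₀.
Derive L from L₀ (diff closure).
L = (64 + 256·x + 1536·x^2 + 4096·x^3 + 4096·x^4) + (-12 - 48·x)·Dx + (1 + 8·x + 16·x^2)·Dx^2  (order 2).
h: a_k = 0, -32, -192, -512/3, 2560/3, 45056/15, 57344/15, -851968/315, -557056/35, …
ICs: h(0) = 0, h′(0) = -32.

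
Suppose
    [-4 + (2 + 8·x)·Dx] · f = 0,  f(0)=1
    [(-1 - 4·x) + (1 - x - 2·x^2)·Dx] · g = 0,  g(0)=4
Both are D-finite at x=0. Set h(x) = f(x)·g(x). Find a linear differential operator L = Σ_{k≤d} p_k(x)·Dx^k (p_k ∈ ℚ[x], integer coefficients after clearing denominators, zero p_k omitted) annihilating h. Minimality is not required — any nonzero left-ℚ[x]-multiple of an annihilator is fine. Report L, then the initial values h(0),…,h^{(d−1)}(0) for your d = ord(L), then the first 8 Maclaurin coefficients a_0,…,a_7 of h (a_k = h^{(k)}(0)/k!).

L = (3 + 6·x + 12·x^2) + (-1 - 3·x + 6·x^2 + 8·x^3)·Dx  (order 1).
h: a_k = 4, 12, 12, 52, 36, 252, -12, 1548, …
ICs: h(0) = 4.

f: a_k = 1, 2, -2, 4, -10, 28, -84, 264, …
g: a_k = 4, 4, 12, 20, 44, 84, 172, 340, …
h₀=f·g: eliminate ⇒ L₀, order ≤ 1·1.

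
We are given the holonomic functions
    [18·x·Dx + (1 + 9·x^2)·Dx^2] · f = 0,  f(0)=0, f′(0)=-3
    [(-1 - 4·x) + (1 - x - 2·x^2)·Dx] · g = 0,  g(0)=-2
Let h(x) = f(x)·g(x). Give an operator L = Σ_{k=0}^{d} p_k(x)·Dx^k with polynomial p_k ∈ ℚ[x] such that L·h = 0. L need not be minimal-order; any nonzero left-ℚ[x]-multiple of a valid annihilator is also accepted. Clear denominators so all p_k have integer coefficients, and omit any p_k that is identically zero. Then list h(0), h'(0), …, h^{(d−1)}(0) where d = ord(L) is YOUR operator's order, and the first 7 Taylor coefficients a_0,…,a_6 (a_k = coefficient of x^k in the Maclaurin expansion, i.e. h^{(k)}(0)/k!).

f: a_k = 0, -3, 0, 9, 0, -243/5, 0, …
g: a_k = -2, -2, -6, -10, -22, -42, -86, …
f·g: L₀ = L_f ⊗_s L_g, ord ≤ 2·1.
L = (4 + 18·x + 108·x^2) + (2 - 10·x + 36·x^2 + 108·x^3)·Dx + (-1 + x - 7·x^2 + 9·x^3 + 18·x^4)·Dx^2  (order 2).
h: a_k = 0, 6, 6, 0, 12, 546/5, 666/5, …
ICs: h(0) = 0, h′(0) = 6.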